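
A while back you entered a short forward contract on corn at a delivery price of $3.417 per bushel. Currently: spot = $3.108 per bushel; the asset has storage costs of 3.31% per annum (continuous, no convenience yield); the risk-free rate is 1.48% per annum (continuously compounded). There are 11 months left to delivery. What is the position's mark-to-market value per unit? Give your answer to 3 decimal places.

Current fair forward for the remaining 11 months: F = S·e^((r + u)·T), (r + u) = 0.0148 + 0.0331 = 0.0479
F = 3.108 · e^(0.0479 × 11/12) = 3.108 × 1.044887 = 3.2475
Value of long forward = (F − K)·e^(−rT) = (3.2475 − 3.417) · e^(−0.0148·11/12)
= -0.1695 × 0.986525 = -0.167
Short position value = −(long value) = $0.167

$0.167 per bushel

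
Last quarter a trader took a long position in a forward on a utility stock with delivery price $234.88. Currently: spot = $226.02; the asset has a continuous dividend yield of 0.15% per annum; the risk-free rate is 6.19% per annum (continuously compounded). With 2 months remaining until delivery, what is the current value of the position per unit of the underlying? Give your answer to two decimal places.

-$6.51

Current fair forward for the remaining 2 months: F = S·e^((r − q)·T), (r − q) = 0.0619 − 0.0015 = 0.0604
F = 226.02 · e^(0.0604 × 2/12) = 226.02 × 1.010118 = 228.3069
Value of long forward = (F − K)·e^(−rT) = (228.3069 − 234.88) · e^(−0.0619·2/12)
= -6.5731 × 0.989736 = -6.51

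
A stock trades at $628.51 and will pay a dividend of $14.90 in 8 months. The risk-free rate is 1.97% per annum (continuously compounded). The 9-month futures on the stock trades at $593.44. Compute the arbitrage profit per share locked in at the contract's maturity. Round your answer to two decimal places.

PV(dividends) I = 14.90·e^(−0.0197·8/12) = 14.7056
Fair futures F* = (S − I)·e^(rT) = (628.51 − 14.7056)·e^0.014775 = 613.8044 × 1.014885 = 622.9409
Market $593.44 < fair 622.9409: forward underpriced → reverse cash-and-carry (short the stock, invest proceeds at r, pay the dividends, go long the forward).
Profit at T = |F_mkt − F*| = |593.44 − 622.9409| = $29.50 per share

$29.50 per share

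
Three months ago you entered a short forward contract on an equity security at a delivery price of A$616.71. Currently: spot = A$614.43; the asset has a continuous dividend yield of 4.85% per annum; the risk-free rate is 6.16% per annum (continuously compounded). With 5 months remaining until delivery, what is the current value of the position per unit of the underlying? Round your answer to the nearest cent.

-A$1.06

Current fair forward for the remaining 5 months: F = S·e^((r − q)·T), (r − q) = 0.0616 − 0.0485 = 0.0131
F = 614.43 · e^(0.0131 × 5/12) = 614.43 × 1.005473 = 617.7928
Value of long forward = (F − K)·e^(−rT) = (617.7928 − 616.71) · e^(−0.0616·5/12)
= 1.0828 × 0.974660 = 1.06
Short position value = −(long value) = -A$1.06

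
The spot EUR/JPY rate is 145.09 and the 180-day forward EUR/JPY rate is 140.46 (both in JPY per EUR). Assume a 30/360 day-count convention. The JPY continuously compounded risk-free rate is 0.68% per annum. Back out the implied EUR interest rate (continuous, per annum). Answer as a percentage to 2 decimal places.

7.17%

F = S·e^((r_JPY − r_EUR)T) ⇒ r_EUR = r_JPY − ln(F/S)/T
ln(140.46/145.09) = -0.032431; /(180/360) = -0.064862
r_EUR = 0.0068 + 0.064862 = 0.071662
r_EUR = 7.17%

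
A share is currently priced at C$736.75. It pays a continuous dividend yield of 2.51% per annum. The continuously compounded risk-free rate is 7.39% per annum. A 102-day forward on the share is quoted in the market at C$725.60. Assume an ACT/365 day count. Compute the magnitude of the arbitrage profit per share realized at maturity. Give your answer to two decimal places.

Fair forward: F* = S·e^(carry·T), with carry = (r − q) = 0.0739 − 0.0251 = 0.0488
F* = 736.75 · e^(0.0488 × 102/365) = 736.75 · e^0.013637 = 736.75 × 1.013730 = C$746.8656
Market C$725.60 < fair C$746.8656: forward underpriced → reverse cash-and-carry (short spot, go long the forward).
At maturity, profit = |F_mkt − F*| = |725.60 − 746.8656| = C$21.27 per share

C$21.27 per share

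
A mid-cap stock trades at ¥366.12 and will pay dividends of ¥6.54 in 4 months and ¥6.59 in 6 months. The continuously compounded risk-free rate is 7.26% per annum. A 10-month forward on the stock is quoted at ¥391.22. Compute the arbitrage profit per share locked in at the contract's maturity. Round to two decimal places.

PV(dividends) I = 6.54·e^(−0.0726·4/12) + 6.59·e^(−0.0726·6/12) = 12.7387
Fair forward F* = (S − I)·e^(rT) = (366.12 − 12.7387)·e^0.060500 = 353.3813 × 1.062368 = 375.4210
Market ¥391.22 > fair 375.4210: forward overpriced → cash-and-carry (borrow at r, buy the stock and collect the dividends, short the forward).
Profit at T = |F_mkt − F*| = |391.22 − 375.4210| = ¥15.80 per share

¥15.80 per share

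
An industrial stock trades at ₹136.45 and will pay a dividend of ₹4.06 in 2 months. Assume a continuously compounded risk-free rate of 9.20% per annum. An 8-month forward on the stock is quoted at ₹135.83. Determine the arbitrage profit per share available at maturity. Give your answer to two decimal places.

₹5.00 per share

PV(dividends) I = 4.06·e^(−0.0920·2/12) = 3.9982
Fair forward F* = (S − I)·e^(rT) = (136.45 − 3.9982)·e^0.061333 = 132.4518 × 1.063253 = 140.8298
Market ₹135.83 < fair 140.8298: forward underpriced → reverse cash-and-carry (short the stock, invest proceeds at r, pay the dividends, go long the forward).
Profit at T = |F_mkt − F*| = |135.83 − 140.8298| = ₹5.00 per share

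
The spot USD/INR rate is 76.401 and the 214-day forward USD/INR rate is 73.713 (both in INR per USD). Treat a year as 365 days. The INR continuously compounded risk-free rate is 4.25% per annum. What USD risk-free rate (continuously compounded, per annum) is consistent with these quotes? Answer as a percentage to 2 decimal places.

10.36%

F = S·e^((r_INR − r_USD)T) ⇒ r_USD = r_INR − ln(F/S)/T
ln(73.713/76.401) = -0.035817; /(214/365) = -0.061090
r_USD = 0.0425 + 0.061090 = 0.103590
r_USD = 10.36%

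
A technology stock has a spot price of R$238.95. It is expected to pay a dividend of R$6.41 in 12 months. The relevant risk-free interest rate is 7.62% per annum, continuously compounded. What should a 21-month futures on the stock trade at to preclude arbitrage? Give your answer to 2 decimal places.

PV(dividends) I = 6.41·e^(−0.0762·12/12)
I = 5.9397
F = (S − I)·e^(rT) = (238.95 − 5.9397) · e^(0.0762·21/12)
= 233.0103 · e^0.133350 = 233.0103 × 1.142650 = R$266.25

R$266.25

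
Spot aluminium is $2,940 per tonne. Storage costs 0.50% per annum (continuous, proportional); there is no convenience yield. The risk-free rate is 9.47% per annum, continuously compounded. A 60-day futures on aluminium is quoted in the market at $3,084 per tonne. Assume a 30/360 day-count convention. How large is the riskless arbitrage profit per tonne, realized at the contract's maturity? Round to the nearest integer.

$95 per tonne

Fair futures: F* = S·e^(carry·T), with carry = (r + u) = 0.0947 + 0.0050 = 0.0997
F* = 2940 · e^(0.0997 × 60/360) = 2940 · e^0.016617 = 2940 × 1.016756 = $2989.2626
Market $3084 > fair $2989.2626: forward overpriced → cash-and-carry (buy spot, short the forward).
At maturity, profit = |F_mkt − F*| = |3084 − 2989.2626| = $95 per tonne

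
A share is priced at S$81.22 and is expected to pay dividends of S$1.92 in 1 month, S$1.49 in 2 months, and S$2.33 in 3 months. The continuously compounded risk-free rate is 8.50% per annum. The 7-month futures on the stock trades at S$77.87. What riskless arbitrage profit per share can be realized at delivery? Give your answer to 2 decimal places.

PV(dividends) I = 1.92·e^(−0.0850·1/12) + 1.49·e^(−0.0850·2/12) + 2.33·e^(−0.0850·3/12) = 5.6565
Fair futures F* = (S − I)·e^(rT) = (81.22 − 5.6565)·e^0.049583 = 75.5635 × 1.050833 = 79.4046
Market S$77.87 < fair 79.4046: forward underpriced → reverse cash-and-carry (short the stock, invest proceeds at r, pay the dividends, go long the forward).
Profit at T = |F_mkt − F*| = |77.87 − 79.4046| = S$1.53 per share

S$1.53 per share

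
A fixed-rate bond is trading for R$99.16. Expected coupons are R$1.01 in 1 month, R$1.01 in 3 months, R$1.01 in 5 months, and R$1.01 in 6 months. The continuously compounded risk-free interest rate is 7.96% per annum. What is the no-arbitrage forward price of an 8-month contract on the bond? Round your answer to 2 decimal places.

PV(coupons) I = 1.01·e^(−0.0796·1/12) + 1.01·e^(−0.0796·3/12) + 1.01·e^(−0.0796·5/12) + 1.01·e^(−0.0796·6/12)
I = 1.0033 + 0.9901 + 0.9771 + 0.9706 = 3.9411
F = (S − I)·e^(rT) = (99.16 − 3.9411) · e^(0.0796·8/12)
= 95.2189 · e^0.053067 = 95.2189 × 1.054500 = R$100.41

R$100.41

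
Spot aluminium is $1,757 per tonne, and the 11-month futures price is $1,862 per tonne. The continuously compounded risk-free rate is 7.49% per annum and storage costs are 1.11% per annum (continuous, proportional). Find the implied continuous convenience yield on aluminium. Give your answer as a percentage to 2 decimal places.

2.27%

F = S·e^((r+u−y)T) ⇒ (r+u−y) = ln(F/S)/T
ln(1862/1757) = 0.058043; /T ⇒ 0.063320
y = r + u − ln(F/S)/T = 0.0749 + 0.0111 − 0.063320 = 0.022680
y = 2.27%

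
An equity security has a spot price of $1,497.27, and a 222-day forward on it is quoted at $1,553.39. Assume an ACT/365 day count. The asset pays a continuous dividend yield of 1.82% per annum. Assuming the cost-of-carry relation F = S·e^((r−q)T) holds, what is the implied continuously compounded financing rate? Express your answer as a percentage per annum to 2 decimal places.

7.87%

From F = S·e^((r−q)T): (r − q) = ln(F/S)/T
ln(1553.39/1497.27) = ln(1.037482) = 0.036797
(r − q) = 0.036797 / (222/365) = 0.060500
r = ln(F/S)/T + q = 0.060500 + 0.0182 = 0.078700
r = 7.87%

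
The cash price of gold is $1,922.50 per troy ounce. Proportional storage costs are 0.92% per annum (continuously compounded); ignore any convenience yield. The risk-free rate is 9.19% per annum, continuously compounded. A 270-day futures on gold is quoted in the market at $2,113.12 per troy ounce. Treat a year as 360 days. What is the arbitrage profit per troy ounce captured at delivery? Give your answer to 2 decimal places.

Fair futures: F* = S·e^(carry·T), with carry = (r + u) = 0.0919 + 0.0092 = 0.1011
F* = 1922.50 · e^(0.1011 × 270/360) = 1922.50 · e^0.07582500 = 1922.50 × 1.07877377 = $2073.9426
Market $2113.12 > fair $2073.9426: forward overpriced → cash-and-carry (buy spot, short the forward).
At maturity, profit = |F_mkt − F*| = |2113.12 − 2073.9426| = $39.18 per troy ounce

$39.18 per troy ounce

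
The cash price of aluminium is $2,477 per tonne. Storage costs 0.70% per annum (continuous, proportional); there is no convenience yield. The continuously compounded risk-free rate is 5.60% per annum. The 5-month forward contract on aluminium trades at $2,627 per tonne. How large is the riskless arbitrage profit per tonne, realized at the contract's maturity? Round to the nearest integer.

$84 per tonne

Fair forward: F* = S·e^(carry·T), with carry = (r + u) = 0.0560 + 0.0070 = 0.0630
F* = 2477 · e^(0.0630 × 5/12) = 2477 · e^0.026250 = 2477 × 1.026598 = $2542.8832
Market $2627 > fair $2542.8832: forward overpriced → cash-and-carry (buy spot, short the forward).
At maturity, profit = |F_mkt − F*| = |2627 − 2542.8832| = $84 per tonne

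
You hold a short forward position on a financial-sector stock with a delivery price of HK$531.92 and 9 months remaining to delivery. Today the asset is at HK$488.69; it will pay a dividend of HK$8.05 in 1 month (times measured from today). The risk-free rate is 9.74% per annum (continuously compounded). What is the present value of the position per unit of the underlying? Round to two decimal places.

PV(remaining dividends) I = 8.05·e^(−0.0974·1/12) = 7.9849
Current forward F = (S − I)·e^(rT) = (488.69 − 7.9849)·e^(0.0974·9/12) = 480.7051 × 1.075784 = 517.1349
Value (long) = (F − K)·e^(−rT) = (517.1349 − 531.92) × 0.929554 = -13.7435
Short position value = −(long value) = HK$13.74

HK$13.74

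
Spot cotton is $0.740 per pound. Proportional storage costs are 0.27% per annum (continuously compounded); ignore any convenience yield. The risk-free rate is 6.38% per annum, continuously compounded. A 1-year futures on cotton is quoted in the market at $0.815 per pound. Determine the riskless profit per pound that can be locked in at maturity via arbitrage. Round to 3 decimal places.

$0.024 per pound

Fair futures: F* = S·e^(carry·T), with carry = (r + u) = 0.0638 + 0.0027 = 0.0665
F* = 0.740 · e^(0.0665 × 1) = 0.740 · e^0.066500 = 0.740 × 1.068761 = $0.7909
Market $0.815 > fair $0.7909: forward overpriced → cash-and-carry (buy spot, short the forward).
At maturity, profit = |F_mkt − F*| = |0.815 − 0.7909| = $0.024 per pound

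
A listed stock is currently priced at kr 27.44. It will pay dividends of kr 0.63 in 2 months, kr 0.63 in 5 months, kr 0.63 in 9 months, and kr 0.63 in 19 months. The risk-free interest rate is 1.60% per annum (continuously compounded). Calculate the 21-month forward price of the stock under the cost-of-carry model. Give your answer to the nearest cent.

PV(dividends) I = 0.63·e^(−0.0160·2/12) + 0.63·e^(−0.0160·5/12) + 0.63·e^(−0.0160·9/12) + 0.63·e^(−0.0160·19/12)
I = 0.6283 + 0.6258 + 0.6225 + 0.6142 = 2.4908
F = (S − I)·e^(rT) = (27.44 − 2.4908) · e^(0.0160·21/12)
= 24.9492 · e^0.028000 = 24.9492 × 1.028396 = kr 25.66

kr 25.66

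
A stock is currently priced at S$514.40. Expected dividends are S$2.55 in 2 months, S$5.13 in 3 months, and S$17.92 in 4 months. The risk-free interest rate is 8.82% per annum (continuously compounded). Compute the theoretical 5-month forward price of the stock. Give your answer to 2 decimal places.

S$507.79

PV(dividends) I = 2.55·e^(−0.0882·2/12) + 5.13·e^(−0.0882·3/12) + 17.92·e^(−0.0882·4/12)
I = 2.5128 + 5.0181 + 17.4008 = 24.9317
F = (S − I)·e^(rT) = (514.40 − 24.9317) · e^(0.0882·5/12)
= 489.4683 · e^0.036750 = 489.4683 × 1.037434 = S$507.79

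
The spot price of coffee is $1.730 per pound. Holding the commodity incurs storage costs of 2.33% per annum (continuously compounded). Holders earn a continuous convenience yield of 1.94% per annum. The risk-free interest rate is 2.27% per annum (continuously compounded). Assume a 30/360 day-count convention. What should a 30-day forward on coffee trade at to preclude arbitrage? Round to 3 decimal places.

$1.734 per pound

Net carry = r + u − y = 0.0227 + 0.0233 − 0.0194 = 0.0266
F = S·e^((r+u−y)T) = 1.730 · e^(0.0266 × 30/360) = 1.730 · e^0.002217
= 1.730 × 1.002219 = $1.734 per pound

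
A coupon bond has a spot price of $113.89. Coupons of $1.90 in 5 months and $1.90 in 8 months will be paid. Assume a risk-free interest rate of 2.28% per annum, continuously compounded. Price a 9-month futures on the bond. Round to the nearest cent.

PV(coupons) I = 1.90·e^(−0.0228·5/12) + 1.90·e^(−0.0228·8/12)
I = 1.8820 + 1.8713 = 3.7533
F = (S − I)·e^(rT) = (113.89 − 3.7533) · e^(0.0228·9/12)
= 110.1367 · e^0.017100 = 110.1367 × 1.017247 = $112.04

$112.04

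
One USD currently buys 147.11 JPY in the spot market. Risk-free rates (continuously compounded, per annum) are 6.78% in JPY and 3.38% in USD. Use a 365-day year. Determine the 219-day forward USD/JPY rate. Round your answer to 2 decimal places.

150.14

F = S·e^((r_JPY − r_USD)T) = 147.11 · e^((0.0678 − 0.0338) × 219/365)
= 147.11 · e^0.020400 = 147.11 × 1.020610
F = 150.14 JPY per USD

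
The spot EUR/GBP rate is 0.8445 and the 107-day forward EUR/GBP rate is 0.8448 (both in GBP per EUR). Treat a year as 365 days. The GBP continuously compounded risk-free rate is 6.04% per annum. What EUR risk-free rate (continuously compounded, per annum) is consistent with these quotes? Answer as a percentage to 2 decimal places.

5.92%

F = S·e^((r_GBP − r_EUR)T) ⇒ r_EUR = r_GBP − ln(F/S)/T
ln(0.8448/0.8445) = 0.000355; /(107/365) = 0.001211
r_EUR = 0.0604 − 0.001211 = 0.059189
r_EUR = 5.92%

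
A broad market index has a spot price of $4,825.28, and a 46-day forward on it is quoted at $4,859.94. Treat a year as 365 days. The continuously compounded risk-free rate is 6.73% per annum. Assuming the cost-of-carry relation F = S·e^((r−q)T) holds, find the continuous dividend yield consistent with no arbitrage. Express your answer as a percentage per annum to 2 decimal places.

1.05%

From F = S·e^((r−q)T): (r − q) = ln(F/S)/T
ln(4859.94/4825.28) = ln(1.007183) = 0.007157
(r − q) = 0.007157 / (46/365) = 0.056789
q = r − ln(F/S)/T = 0.0673 − 0.056789 = 0.010511
q = 1.05%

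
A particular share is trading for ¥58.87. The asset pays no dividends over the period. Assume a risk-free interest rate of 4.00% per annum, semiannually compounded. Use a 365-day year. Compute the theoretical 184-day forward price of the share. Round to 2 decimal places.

F = S · (1+r/2)^(2T)
= 58.87 × 1.020166
F = ¥60.06

¥60.06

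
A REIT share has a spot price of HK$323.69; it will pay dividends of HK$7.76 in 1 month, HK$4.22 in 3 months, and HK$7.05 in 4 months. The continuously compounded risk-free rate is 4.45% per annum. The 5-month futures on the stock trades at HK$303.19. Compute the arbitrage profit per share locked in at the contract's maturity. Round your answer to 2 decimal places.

PV(dividends) I = 7.76·e^(−0.0445·1/12) + 4.22·e^(−0.0445·3/12) + 7.05·e^(−0.0445·4/12) = 18.8508
Fair futures F* = (S − I)·e^(rT) = (323.69 − 18.8508)·e^0.018542 = 304.8392 × 1.018715 = 310.5443
Market HK$303.19 < fair 310.5443: forward underpriced → reverse cash-and-carry (short the stock, invest proceeds at r, pay the dividends, go long the forward).
Profit at T = |F_mkt − F*| = |303.19 − 310.5443| = HK$7.35 per share

HK$7.35 per share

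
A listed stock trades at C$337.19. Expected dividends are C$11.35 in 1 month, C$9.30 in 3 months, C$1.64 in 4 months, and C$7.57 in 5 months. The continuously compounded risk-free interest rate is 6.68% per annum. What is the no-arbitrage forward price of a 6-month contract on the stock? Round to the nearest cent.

PV(dividends) I = 11.35·e^(−0.0668·1/12) + 9.30·e^(−0.0668·3/12) + 1.64·e^(−0.0668·4/12) + 7.57·e^(−0.0668·5/12)
I = 11.2870 + 9.1460 + 1.6039 + 7.3622 = 29.3991
F = (S − I)·e^(rT) = (337.19 − 29.3991) · e^(0.0668·6/12)
= 307.7909 · e^0.033400 = 307.7909 × 1.033964 = C$318.24

C$318.24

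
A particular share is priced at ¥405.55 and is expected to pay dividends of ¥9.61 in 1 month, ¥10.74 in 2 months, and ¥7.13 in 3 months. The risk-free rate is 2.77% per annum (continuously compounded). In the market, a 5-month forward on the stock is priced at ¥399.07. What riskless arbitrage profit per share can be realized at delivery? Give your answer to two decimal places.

PV(dividends) I = 9.61·e^(−0.0277·1/12) + 10.74·e^(−0.0277·2/12) + 7.13·e^(−0.0277·3/12) = 27.3592
Fair forward F* = (S − I)·e^(rT) = (405.55 − 27.3592)·e^0.011542 = 378.1908 × 1.011609 = 382.5812
Market ¥399.07 > fair 382.5812: forward overpriced → cash-and-carry (borrow at r, buy the stock and collect the dividends, short the forward).
Profit at T = |F_mkt − F*| = |399.07 − 382.5812| = ¥16.49 per share

¥16.49 per share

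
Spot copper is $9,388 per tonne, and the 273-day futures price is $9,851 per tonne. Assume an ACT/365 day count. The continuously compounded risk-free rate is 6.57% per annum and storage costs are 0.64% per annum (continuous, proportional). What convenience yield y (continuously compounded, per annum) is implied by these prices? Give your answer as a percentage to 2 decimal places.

0.77%

F = S·e^((r+u−y)T) ⇒ (r+u−y) = ln(F/S)/T
ln(9851/9388) = 0.048141; /T ⇒ 0.064364
y = r + u − ln(F/S)/T = 0.0657 + 0.0064 − 0.064364 = 0.007736
y = 0.77%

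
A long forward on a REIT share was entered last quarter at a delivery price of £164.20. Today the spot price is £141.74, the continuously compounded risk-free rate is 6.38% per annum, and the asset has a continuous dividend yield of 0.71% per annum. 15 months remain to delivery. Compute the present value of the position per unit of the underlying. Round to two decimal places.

-£11.13

Current fair forward for the remaining 15 months: F = S·e^((r − q)·T), (r − q) = 0.0638 − 0.0071 = 0.0567
F = 141.74 · e^(0.0567 × 15/12) = 141.74 × 1.073447 = 152.1504
Value of long forward = (F − K)·e^(−rT) = (152.1504 − 164.20) · e^(−0.0638·15/12)
= -12.0496 × 0.923347 = -11.13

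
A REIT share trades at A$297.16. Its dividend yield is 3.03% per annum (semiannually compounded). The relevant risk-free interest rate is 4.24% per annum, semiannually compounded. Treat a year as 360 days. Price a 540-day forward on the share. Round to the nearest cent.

A$302.50

F = S · (1+r/2)^(2T) / (1+q/2)^(2T)
= 297.16 × 1.064958 / 1.046142 = 297.16 × 1.017986
F = A$302.50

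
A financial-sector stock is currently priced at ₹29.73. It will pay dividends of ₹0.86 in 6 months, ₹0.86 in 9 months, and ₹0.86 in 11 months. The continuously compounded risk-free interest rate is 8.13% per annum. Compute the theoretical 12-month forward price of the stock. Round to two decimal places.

₹29.61

PV(dividends) I = 0.86·e^(−0.0813·6/12) + 0.86·e^(−0.0813·9/12) + 0.86·e^(−0.0813·11/12)
I = 0.8257 + 0.8091 + 0.7982 = 2.4330
F = (S − I)·e^(rT) = (29.73 − 2.4330) · e^(0.0813·12/12)
= 27.2970 · e^0.081300 = 27.2970 × 1.084696 = ₹29.61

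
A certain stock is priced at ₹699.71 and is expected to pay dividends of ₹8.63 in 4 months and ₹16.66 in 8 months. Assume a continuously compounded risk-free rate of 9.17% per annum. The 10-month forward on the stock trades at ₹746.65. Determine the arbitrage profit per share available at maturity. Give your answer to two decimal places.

PV(dividends) I = 8.63·e^(−0.0917·4/12) + 16.66·e^(−0.0917·8/12) = 24.0422
Fair forward F* = (S − I)·e^(rT) = (699.71 − 24.0422)·e^0.076417 = 675.6678 × 1.079413 = 729.3246
Market ₹746.65 > fair 729.3246: forward overpriced → cash-and-carry (borrow at r, buy the stock and collect the dividends, short the forward).
Profit at T = |F_mkt − F*| = |746.65 − 729.3246| = ₹17.33 per share

₹17.33 per share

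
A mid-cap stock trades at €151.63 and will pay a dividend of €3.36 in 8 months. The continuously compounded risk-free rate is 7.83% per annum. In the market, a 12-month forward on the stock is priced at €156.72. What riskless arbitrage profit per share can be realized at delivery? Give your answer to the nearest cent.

PV(dividends) I = 3.36·e^(−0.0783·8/12) = 3.1891
Fair forward F* = (S − I)·e^(rT) = (151.63 − 3.1891)·e^0.078300 = 148.4409 × 1.081447 = 160.5310
Market €156.72 < fair 160.5310: forward underpriced → reverse cash-and-carry (short the stock, invest proceeds at r, pay the dividends, go long the forward).
Profit at T = |F_mkt − F*| = |156.72 − 160.5310| = €3.81 per share

€3.81 per share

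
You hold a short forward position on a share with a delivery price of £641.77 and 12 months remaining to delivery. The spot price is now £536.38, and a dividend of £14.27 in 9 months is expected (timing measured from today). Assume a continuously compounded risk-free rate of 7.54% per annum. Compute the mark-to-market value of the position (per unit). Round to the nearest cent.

PV(remaining dividends) I = 14.27·e^(−0.0754·9/12) = 13.4854
Current forward F = (S − I)·e^(rT) = (536.38 − 13.4854)·e^(0.0754·12/12) = 522.8946 × 1.078315 = 563.8451
Value (long) = (F − K)·e^(−rT) = (563.8451 − 641.77) × 0.927372 = -72.2654
Short position value = −(long value) = £72.27

£72.27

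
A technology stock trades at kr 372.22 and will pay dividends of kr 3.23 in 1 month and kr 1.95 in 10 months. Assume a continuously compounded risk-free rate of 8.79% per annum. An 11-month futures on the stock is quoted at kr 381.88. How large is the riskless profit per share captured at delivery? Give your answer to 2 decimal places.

PV(dividends) I = 3.23·e^(−0.0879·1/12) + 1.95·e^(−0.0879·10/12) = 5.0187
Fair futures F* = (S − I)·e^(rT) = (372.22 − 5.0187)·e^0.080575 = 367.2013 × 1.083910 = 398.0132
Market kr 381.88 < fair 398.0132: forward underpriced → reverse cash-and-carry (short the stock, invest proceeds at r, pay the dividends, go long the forward).
Profit at T = |F_mkt − F*| = |381.88 − 398.0132| = kr 16.13 per share

kr 16.13 per share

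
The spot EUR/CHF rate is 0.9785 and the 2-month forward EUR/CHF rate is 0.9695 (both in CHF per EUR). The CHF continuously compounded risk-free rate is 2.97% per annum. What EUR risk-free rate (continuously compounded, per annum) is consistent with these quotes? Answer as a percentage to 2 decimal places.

F = S·e^((r_CHF − r_EUR)T) ⇒ r_EUR = r_CHF − ln(F/S)/T
ln(0.9695/0.9785) = -0.009240; /(2/12) = -0.055440
r_EUR = 0.0297 + 0.055440 = 0.085140
r_EUR = 8.51%

8.51%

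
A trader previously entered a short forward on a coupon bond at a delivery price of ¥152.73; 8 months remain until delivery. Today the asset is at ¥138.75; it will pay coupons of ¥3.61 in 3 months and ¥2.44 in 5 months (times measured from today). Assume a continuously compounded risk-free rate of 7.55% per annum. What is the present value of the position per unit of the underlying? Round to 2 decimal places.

PV(remaining coupons) I = 3.61·e^(−0.0755·3/12) + 2.44·e^(−0.0755·5/12) = 5.9069
Current forward F = (S − I)·e^(rT) = (138.75 − 5.9069)·e^(0.0755·8/12) = 132.8431 × 1.051622 = 139.7007
Value (long) = (F − K)·e^(−rT) = (139.7007 − 152.73) × 0.950912 = -12.3897
Short position value = −(long value) = ¥12.39

¥12.39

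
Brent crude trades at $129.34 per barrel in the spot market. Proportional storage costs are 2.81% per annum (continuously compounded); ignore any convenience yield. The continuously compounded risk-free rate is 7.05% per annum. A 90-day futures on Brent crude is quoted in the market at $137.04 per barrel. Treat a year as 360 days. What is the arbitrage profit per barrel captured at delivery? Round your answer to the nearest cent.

$4.47 per barrel

Fair futures: F* = S·e^(carry·T), with carry = (r + u) = 0.0705 + 0.0281 = 0.0986
F* = 129.34 · e^(0.0986 × 90/360) = 129.34 · e^0.024650 = 129.34 × 1.024956 = $132.5678
Market $137.04 > fair $132.5678: forward overpriced → cash-and-carry (buy spot, short the forward).
At maturity, profit = |F_mkt − F*| = |137.04 − 132.5678| = $4.47 per barrel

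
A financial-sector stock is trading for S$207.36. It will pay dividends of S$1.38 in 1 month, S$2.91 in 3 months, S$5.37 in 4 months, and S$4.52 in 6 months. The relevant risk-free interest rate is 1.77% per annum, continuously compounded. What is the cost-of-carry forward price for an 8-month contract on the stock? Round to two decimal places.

S$195.56

PV(dividends) I = 1.38·e^(−0.0177·1/12) + 2.91·e^(−0.0177·3/12) + 5.37·e^(−0.0177·4/12) + 4.52·e^(−0.0177·6/12)
I = 1.3780 + 2.8972 + 5.3384 + 4.4802 = 14.0938
F = (S − I)·e^(rT) = (207.36 − 14.0938) · e^(0.0177·8/12)
= 193.2662 · e^0.011800 = 193.2662 × 1.011870 = S$195.56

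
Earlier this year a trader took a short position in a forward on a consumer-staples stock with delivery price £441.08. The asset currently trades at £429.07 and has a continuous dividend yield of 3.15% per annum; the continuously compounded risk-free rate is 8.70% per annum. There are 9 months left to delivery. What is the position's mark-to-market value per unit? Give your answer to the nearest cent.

Current fair forward for the remaining 9 months: F = S·e^((r − q)·T), (r − q) = 0.0870 − 0.0315 = 0.0555
F = 429.07 · e^(0.0555 × 9/12) = 429.07 × 1.042503 = 447.3068
Value of long forward = (F − K)·e^(−rT) = (447.3068 − 441.08) · e^(−0.0870·9/12)
= 6.2268 × 0.936833 = 5.83
Short position value = −(long value) = -£5.83

-£5.83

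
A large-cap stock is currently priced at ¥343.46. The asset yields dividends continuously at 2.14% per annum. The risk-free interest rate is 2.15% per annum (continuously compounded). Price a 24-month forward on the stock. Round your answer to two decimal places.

F = S·e^((r − q)T) = 343.46 · e^((0.0215 − 0.0214) × 24/12)
= 343.46 · e^0.000200 = 343.46 × 1.000200
F = ¥343.53

¥343.53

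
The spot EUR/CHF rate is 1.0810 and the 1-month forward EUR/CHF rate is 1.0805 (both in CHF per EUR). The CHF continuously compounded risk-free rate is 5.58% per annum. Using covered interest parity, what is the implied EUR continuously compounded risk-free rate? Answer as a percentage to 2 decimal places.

F = S·e^((r_CHF − r_EUR)T) ⇒ r_EUR = r_CHF − ln(F/S)/T
ln(1.0805/1.0810) = -0.000463; /(1/12) = -0.005556
r_EUR = 0.0558 + 0.005556 = 0.061356
r_EUR = 6.14%

6.14%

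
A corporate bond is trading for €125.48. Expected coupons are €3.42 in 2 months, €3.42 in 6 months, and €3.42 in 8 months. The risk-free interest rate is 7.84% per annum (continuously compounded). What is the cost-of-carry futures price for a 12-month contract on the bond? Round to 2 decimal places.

PV(coupons) I = 3.42·e^(−0.0784·2/12) + 3.42·e^(−0.0784·6/12) + 3.42·e^(−0.0784·8/12)
I = 3.3756 + 3.2885 + 3.2458 = 9.9099
F = (S − I)·e^(rT) = (125.48 − 9.9099) · e^(0.0784·12/12)
= 115.5701 · e^0.078400 = 115.5701 × 1.081555 = €125.00

€125.00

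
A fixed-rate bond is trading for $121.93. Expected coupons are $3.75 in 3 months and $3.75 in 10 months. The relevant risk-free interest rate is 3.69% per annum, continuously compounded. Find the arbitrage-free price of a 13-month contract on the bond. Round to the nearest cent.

PV(coupons) I = 3.75·e^(−0.0369·3/12) + 3.75·e^(−0.0369·10/12)
I = 3.7156 + 3.6364 = 7.3520
F = (S − I)·e^(rT) = (121.93 − 7.3520) · e^(0.0369·13/12)
= 114.5780 · e^0.039975 = 114.5780 × 1.040785 = $119.25

$119.25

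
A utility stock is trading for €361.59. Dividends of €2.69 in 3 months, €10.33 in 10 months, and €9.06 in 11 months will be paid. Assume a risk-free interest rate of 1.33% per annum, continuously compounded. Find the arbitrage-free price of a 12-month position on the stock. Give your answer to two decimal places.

€344.29

PV(dividends) I = 2.69·e^(−0.0133·3/12) + 10.33·e^(−0.0133·10/12) + 9.06·e^(−0.0133·11/12)
I = 2.6811 + 10.2161 + 8.9502 = 21.8474
F = (S − I)·e^(rT) = (361.59 − 21.8474) · e^(0.0133·12/12)
= 339.7426 · e^0.013300 = 339.7426 × 1.013389 = €344.29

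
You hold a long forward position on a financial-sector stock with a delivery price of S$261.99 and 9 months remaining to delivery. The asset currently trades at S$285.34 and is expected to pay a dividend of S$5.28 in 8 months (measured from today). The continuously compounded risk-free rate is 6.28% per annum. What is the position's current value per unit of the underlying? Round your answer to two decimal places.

S$30.34

PV(remaining dividends) I = 5.28·e^(−0.0628·8/12) = 5.0635
Current forward F = (S − I)·e^(rT) = (285.34 − 5.0635)·e^(0.0628·9/12) = 280.2765 × 1.048227 = 293.7934
Value (long) = (F − K)·e^(−rT) = (293.7934 − 261.99) × 0.953992 = 30.3402
Value = S$30.34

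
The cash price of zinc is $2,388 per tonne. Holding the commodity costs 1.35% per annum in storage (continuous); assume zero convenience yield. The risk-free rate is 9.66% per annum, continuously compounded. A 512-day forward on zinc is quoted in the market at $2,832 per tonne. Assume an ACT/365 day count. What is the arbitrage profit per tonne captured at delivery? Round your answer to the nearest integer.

$45 per tonne

Fair forward: F* = S·e^(carry·T), with carry = (r + u) = 0.0966 + 0.0135 = 0.1101
F* = 2388 · e^(0.1101 × 512/365) = 2388 · e^0.154442 = 2388 × 1.167007 = $2786.8127
Market $2832 > fair $2786.8127: forward overpriced → cash-and-carry (buy spot, short the forward).
At maturity, profit = |F_mkt − F*| = |2832 − 2786.8127| = $45 per tonne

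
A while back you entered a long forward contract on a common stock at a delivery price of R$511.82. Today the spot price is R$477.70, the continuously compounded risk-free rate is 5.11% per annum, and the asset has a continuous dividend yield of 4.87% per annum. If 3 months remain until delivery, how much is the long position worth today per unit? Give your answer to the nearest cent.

Current fair forward for the remaining 3 months: F = S·e^((r − q)·T), (r − q) = 0.0511 − 0.0487 = 0.0024
F = 477.70 · e^(0.0024 × 3/12) = 477.70 × 1.000600 = 477.9866
Value of long forward = (F − K)·e^(−rT) = (477.9866 − 511.82) · e^(−0.0511·3/12)
= -33.8334 × 0.987306 = -33.40

-R$33.40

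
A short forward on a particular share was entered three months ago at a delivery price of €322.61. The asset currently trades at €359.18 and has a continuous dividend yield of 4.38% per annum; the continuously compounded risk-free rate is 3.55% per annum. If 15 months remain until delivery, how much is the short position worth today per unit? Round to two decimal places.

-€31.44

Current fair forward for the remaining 15 months: F = S·e^((r − q)·T), (r − q) = 0.0355 − 0.0438 = -0.0083
F = 359.18 · e^(-0.0083 × 15/12) = 359.18 × 0.989679 = 355.4729
Value of long forward = (F − K)·e^(−rT) = (355.4729 − 322.61) · e^(−0.0355·15/12)
= 32.8629 × 0.956595 = 31.44
Short position value = −(long value) = -€31.44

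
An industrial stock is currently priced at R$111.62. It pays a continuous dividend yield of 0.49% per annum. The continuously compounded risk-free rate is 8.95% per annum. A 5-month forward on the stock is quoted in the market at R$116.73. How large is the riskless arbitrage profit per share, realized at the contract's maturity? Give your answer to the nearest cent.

R$1.11 per share

Fair forward: F* = S·e^(carry·T), with carry = (r − q) = 0.0895 − 0.0049 = 0.0846
F* = 111.62 · e^(0.0846 × 5/12) = 111.62 · e^0.035250 = 111.62 × 1.035879 = R$115.6248
Market R$116.73 > fair R$115.6248: forward overpriced → cash-and-carry (buy spot, short the forward).
At maturity, profit = |F_mkt − F*| = |116.73 − 115.6248| = R$1.11 per share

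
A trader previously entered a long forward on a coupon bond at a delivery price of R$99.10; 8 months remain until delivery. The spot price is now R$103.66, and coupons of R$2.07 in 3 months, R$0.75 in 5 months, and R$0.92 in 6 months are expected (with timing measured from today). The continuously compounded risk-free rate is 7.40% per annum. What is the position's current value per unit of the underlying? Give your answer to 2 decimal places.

PV(remaining coupons) I = 2.07·e^(−0.0740·3/12) + 0.75·e^(−0.0740·5/12) + 0.92·e^(−0.0740·6/12) = 3.6459
Current forward F = (S − I)·e^(rT) = (103.66 − 3.6459)·e^(0.0740·8/12) = 100.0141 × 1.050570 = 105.0718
Value (long) = (F − K)·e^(−rT) = (105.0718 − 99.10) × 0.951864 = 5.6843
Value = R$5.68

R$5.68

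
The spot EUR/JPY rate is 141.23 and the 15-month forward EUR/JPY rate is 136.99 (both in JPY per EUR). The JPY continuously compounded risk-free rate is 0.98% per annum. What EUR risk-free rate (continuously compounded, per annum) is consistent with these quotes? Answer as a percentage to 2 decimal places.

3.42%

F = S·e^((r_JPY − r_EUR)T) ⇒ r_EUR = r_JPY − ln(F/S)/T
ln(136.99/141.23) = -0.030482; /(15/12) = -0.024386
r_EUR = 0.0098 + 0.024386 = 0.034186
r_EUR = 3.42%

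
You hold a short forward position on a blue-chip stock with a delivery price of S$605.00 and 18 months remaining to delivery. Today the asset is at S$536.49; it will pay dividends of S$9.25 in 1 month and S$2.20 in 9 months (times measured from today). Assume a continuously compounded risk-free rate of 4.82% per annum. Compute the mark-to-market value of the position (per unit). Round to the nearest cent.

S$37.65

PV(remaining dividends) I = 9.25·e^(−0.0482·1/12) + 2.20·e^(−0.0482·9/12) = 11.3348
Current forward F = (S − I)·e^(rT) = (536.49 − 11.3348)·e^(0.0482·18/12) = 525.1552 × 1.074978 = 564.5303
Value (long) = (F − K)·e^(−rT) = (564.5303 − 605.00) × 0.930252 = -37.6470
Short position value = −(long value) = S$37.65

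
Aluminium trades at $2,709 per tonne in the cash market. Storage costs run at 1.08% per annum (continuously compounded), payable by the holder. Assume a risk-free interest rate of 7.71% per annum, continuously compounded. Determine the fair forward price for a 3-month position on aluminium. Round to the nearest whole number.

Net carry = r + u − y = 0.0771 + 0.0108 − 0.0000 = 0.0879
F = S·e^((r+u−y)T) = 2709 · e^(0.0879 × 3/12) = 2709 · e^0.021975
= 2709 × 1.022218 = $2,769 per tonne

$2,769 per tonne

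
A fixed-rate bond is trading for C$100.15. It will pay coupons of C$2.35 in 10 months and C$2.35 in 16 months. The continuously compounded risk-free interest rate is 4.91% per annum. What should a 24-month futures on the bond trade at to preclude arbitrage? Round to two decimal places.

C$105.57

PV(coupons) I = 2.35·e^(−0.0491·10/12) + 2.35·e^(−0.0491·16/12)
I = 2.2558 + 2.2011 = 4.4569
F = (S − I)·e^(rT) = (100.15 − 4.4569) · e^(0.0491·24/12)
= 95.6931 · e^0.098200 = 95.6931 × 1.103183 = C$105.57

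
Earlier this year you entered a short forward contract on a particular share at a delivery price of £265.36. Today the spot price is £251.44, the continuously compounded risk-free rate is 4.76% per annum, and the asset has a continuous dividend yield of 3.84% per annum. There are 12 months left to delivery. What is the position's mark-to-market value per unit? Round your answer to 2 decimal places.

£11.06

Current fair forward for the remaining 12 months: F = S·e^((r − q)·T), (r − q) = 0.0476 − 0.0384 = 0.0092
F = 251.44 · e^(0.0092 × 12/12) = 251.44 × 1.009242 = 253.7638
Value of long forward = (F − K)·e^(−rT) = (253.7638 − 265.36) · e^(−0.0476·12/12)
= -11.5962 × 0.953515 = -11.06
Short position value = −(long value) = £11.06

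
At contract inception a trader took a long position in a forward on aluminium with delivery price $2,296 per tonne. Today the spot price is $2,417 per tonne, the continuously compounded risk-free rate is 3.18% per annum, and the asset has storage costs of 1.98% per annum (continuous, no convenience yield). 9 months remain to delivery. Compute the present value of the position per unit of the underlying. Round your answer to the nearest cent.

$211.27 per tonne

Current fair forward for the remaining 9 months: F = S·e^((r + u)·T), (r + u) = 0.0318 + 0.0198 = 0.0516
F = 2417 · e^(0.0516 × 9/12) = 2417 × 1.03945860 = 2512.3714
Value of long forward = (F − K)·e^(−rT) = (2512.3714 − 2296) · e^(−0.0318·9/12)
= 216.3714 × 0.97643216 = 211.27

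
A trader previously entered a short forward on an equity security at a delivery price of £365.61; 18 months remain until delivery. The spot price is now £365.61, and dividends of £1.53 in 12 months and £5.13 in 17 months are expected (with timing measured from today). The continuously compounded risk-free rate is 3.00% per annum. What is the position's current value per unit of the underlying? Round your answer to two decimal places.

-£9.69

PV(remaining dividends) I = 1.53·e^(−0.0300·12/12) + 5.13·e^(−0.0300·17/12) = 6.4013
Current forward F = (S − I)·e^(rT) = (365.61 − 6.4013)·e^(0.0300·18/12) = 359.2087 × 1.046028 = 375.7424
Value (long) = (F − K)·e^(−rT) = (375.7424 − 365.61) × 0.955997 = 9.6865
Short position value = −(long value) = -£9.69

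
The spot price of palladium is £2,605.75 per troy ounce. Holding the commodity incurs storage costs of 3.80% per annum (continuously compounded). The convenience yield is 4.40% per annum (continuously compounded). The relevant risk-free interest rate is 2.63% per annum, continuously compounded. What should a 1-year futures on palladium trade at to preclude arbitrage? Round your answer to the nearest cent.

£2,659.19 per troy ounce

Net carry = r + u − y = 0.0263 + 0.0380 − 0.0440 = 0.0203
F = S·e^((r+u−y)T) = 2605.75 · e^(0.0203 × 1) = 2605.75 · e^0.02030000
= 2605.75 × 1.02050745 = £2,659.19 per troy ounce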